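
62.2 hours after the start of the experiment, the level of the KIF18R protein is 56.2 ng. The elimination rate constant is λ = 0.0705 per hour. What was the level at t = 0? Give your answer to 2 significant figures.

4500 ng

t½ = ln 2 / λ = 0.69315 / 0.0705 ≈ 9.8319 hours.
Number of half-lives elapsed: n = 62.2/9.8319 ≈ 6.3264.
A₀ = A × 2^n = 56.2 × 2^6.3264 = 56.2 × 80.246 ≈ 4509.8 ng.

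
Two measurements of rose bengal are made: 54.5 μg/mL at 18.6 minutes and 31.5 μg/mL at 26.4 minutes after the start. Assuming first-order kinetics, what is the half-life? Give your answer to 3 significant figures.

Over Δt = 26.4 − 18.6 = 7.8 minutes, the level fell by a factor of 54.5/31.5 ≈ 1.7302.
n = log₂(1.7302) ≈ 0.7909 half-lives, so t½ = 7.8/0.7909 ≈ 9.8621 minutes.

9.86 minutes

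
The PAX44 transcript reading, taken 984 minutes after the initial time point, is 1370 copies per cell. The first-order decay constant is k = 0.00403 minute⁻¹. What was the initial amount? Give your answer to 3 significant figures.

t½ = ln 2 / k = 0.69315 / 0.00403 ≈ 172 minutes.
Number of half-lives elapsed: n = 984/172 ≈ 5.721.
A₀ = A × 2^n = 1370 × 2^5.721 = 1370 × 52.748 ≈ 72264 copies per cell.

72300 copies per cell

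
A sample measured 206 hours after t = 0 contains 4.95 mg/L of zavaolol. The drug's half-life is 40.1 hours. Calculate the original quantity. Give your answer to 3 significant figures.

174 mg/L

Number of half-lives elapsed: n = 206/40.1 ≈ 5.1372.
A₀ = A × 2^n = 4.95 × 2^5.1372 = 4.95 × 35.192 ≈ 174.2 mg/L.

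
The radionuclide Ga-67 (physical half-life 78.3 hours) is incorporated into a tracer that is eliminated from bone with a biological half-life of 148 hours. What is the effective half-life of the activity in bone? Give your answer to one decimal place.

1/t_eff = 1/t_phys + 1/t_biol = 1/78.3 + 1/148 = 0.019528 per hour.
t_eff = 78.3 × 148 / (78.3 + 148) ≈ 51.208 hours.

51.2 hours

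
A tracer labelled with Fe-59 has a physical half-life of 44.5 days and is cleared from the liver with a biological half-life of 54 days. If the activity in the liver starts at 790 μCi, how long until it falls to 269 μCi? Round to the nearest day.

38 days

1/t_eff = 1/t_phys + 1/t_biol = 1/44.5 + 1/54 = 0.04099 per day.
t_eff = 44.5 × 54 / (44.5 + 54) ≈ 24.396 days.
n = log₂(790/269) ≈ 1.5542; t = 1.5542 × 24.396 ≈ 37.917 days.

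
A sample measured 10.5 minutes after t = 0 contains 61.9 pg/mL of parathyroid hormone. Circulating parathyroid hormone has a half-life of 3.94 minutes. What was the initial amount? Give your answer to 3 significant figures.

Number of half-lives elapsed: n = 10.5/3.94 ≈ 2.665.
A₀ = A × 2^n = 61.9 × 2^2.665 = 61.9 × 6.3422 ≈ 392.58 pg/mL.

393 pg/mL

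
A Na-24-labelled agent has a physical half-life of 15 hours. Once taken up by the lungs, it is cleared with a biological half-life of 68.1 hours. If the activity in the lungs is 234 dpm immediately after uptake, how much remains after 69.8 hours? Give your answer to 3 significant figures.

4.57 dpm

1/t_eff = 1/t_phys + 1/t_biol = 1/15 + 1/68.1 = 0.081351 per hour.
t_eff = 15 × 68.1 / (15 + 68.1) ≈ 12.292 hours.
Remaining = 234 × (1/2)^(69.8/12.292) = 234 × (1/2)^5.6783 ≈ 4.5696 dpm.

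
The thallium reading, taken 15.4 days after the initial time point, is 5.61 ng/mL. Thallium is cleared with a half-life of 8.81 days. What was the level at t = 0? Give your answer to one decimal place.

Number of half-lives elapsed: n = 15.4/8.81 ≈ 1.748.
A₀ = A × 2^n = 5.61 × 2^1.748 = 5.61 × 3.359 ≈ 18.844 ng/mL.

18.8 ng/mL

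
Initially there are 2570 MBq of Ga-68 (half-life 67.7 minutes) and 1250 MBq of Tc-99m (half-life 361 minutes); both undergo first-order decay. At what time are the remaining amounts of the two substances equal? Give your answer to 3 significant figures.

86.6 minutes

Set 2570·(1/2)^(t/67.7) = 1250·(1/2)^(t/361).
Taking log₂: log₂(2570/1250) = t·(1/67.7 − 1/361).
log₂(2.056) = 1.0398; 1/67.7 − 1/361 = 0.012001.
t = 1.0398 / 0.012001 ≈ 86.646 minutes.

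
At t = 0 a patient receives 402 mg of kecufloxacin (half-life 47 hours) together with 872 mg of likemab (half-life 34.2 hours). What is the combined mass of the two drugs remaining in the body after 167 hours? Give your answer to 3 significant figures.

kecufloxacin: 402 × (1/2)^(167/47) = 402 × (1/2)^3.5532 ≈ 34.246 mg.
likemab: 872 × (1/2)^(167/34.2) = 872 × (1/2)^4.883 ≈ 29.551 mg.
Total = 34.246 + 29.551 ≈ 63.797 mg.

63.8 mg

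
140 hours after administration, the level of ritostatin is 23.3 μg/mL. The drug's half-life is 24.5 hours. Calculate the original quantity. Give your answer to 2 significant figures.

Number of half-lives elapsed: n = 140/24.5 ≈ 5.7143.
A₀ = A × 2^n = 23.3 × 2^5.7143 = 23.3 × 52.501 ≈ 1223.3 μg/mL.

1200 μg/mL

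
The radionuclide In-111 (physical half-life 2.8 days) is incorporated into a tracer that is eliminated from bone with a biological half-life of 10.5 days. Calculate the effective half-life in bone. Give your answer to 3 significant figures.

1/t_eff = 1/t_phys + 1/t_biol = 1/2.8 + 1/10.5 = 0.45238 per day.
t_eff = 2.8 × 10.5 / (2.8 + 10.5) ≈ 2.2105 days.

2.21 days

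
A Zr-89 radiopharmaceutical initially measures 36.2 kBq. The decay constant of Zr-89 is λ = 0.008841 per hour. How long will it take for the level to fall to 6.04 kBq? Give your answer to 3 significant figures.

t½ = ln 2 / λ = 0.69315 / 0.008841 ≈ 78.401 hours.
Fraction remaining = 6.04/36.2 ≈ 0.16685.
n = log₂(36.2/6.04) = ln(5.9934)/ln 2 ≈ 2.5834 half-lives.
t = n × t½ = 2.5834 × 78.401 ≈ 202.54 hours.

203 hours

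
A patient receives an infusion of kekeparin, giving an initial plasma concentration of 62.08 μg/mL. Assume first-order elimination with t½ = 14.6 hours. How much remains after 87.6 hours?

Elapsed time is 6 half-lives (87.6/14.6).
Each half-life halves the amount: 62.08 × (1/2)^6 = 62.08/64 = 0.97 μg/mL.

0.97 μg/mL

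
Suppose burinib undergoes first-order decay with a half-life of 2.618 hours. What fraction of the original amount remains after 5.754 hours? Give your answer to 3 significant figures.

n = 5.754/2.618 ≈ 2.1979 half-lives.
Fraction remaining = (1/2)^2.1979 ≈ 0.21796.

0.218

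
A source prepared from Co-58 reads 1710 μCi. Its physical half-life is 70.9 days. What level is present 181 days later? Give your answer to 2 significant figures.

Number of half-lives: n = 181/70.9 ≈ 2.5529.
Remaining = 1710 × (1/2)^2.5529 = 1710 × 0.17041 ≈ 291.41 μCi.

290 μCi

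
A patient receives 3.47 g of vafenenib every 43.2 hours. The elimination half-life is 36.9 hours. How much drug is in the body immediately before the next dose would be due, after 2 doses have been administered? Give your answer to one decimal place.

2.2 g

The 2 doses were given 86.4, 43.2 hours ago.
Total = 3.47·(1/2)^(86.4/36.9) + 3.47·(1/2)^(43.2/36.9)
      = 0.68467 + 1.5414 ≈ 2.226 g.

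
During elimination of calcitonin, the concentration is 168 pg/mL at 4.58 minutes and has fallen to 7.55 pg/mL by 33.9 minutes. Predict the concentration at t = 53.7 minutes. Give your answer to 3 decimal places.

0.929 pg/mL

Over Δt = 33.9 − 4.58 = 29.32 minutes, the level fell by a factor of 168/7.55 ≈ 22.252.
n = log₂(22.252) ≈ 4.4758 half-lives, so t½ = 29.32/4.4758 ≈ 6.5507 minutes.
From t = 33.9 to t = 53.7: 7.55 × (1/2)^((53.7−33.9)/6.5507) ≈ 0.9291 pg/mL.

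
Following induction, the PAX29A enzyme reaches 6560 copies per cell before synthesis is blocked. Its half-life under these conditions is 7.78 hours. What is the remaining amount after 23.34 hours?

820 copies per cell

Elapsed time is 3 half-lives (23.34/7.78).
Each half-life halves the amount: 6560 × (1/2)^3 = 6560/8 = 820 copies per cell.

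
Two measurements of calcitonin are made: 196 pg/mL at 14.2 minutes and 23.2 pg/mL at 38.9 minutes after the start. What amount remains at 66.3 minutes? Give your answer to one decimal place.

2.2 pg/mL

Over Δt = 38.9 − 14.2 = 24.7 minutes, the level fell by a factor of 196/23.2 ≈ 8.4483.
n = log₂(8.4483) ≈ 3.0787 half-lives, so t½ = 24.7/3.0787 ≈ 8.023 minutes.
From t = 38.9 to t = 66.3: 23.2 × (1/2)^((66.3−38.9)/8.023) ≈ 2.1748 pg/mL.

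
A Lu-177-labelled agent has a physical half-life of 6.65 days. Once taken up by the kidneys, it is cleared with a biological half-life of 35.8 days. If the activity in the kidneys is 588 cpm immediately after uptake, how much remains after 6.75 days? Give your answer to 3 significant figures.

1/t_eff = 1/t_phys + 1/t_biol = 1/6.65 + 1/35.8 = 0.17831 per day.
t_eff = 6.65 × 35.8 / (6.65 + 35.8) ≈ 5.6082 days.
Remaining = 588 × (1/2)^(6.75/5.6082) = 588 × (1/2)^1.2036 ≈ 255.31 cpm.

255 cpm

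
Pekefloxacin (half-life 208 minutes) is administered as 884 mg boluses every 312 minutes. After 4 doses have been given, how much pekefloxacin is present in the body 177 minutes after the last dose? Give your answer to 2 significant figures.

The 4 doses were given 1113, 801, 489, 177 minutes ago.
Total = 884·(1/2)^(1113/208) + 884·(1/2)^(801/208) + 884·(1/2)^(489/208) + 884·(1/2)^(177/208)
      = 21.66 + 61.263 + 173.28 + 490.1 ≈ 746.3 mg.

750 mg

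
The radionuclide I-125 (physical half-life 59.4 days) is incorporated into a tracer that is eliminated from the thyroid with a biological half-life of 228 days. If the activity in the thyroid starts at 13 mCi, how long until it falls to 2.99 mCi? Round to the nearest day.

1/t_eff = 1/t_phys + 1/t_biol = 1/59.4 + 1/228 = 0.021221 per day.
t_eff = 59.4 × 228 / (59.4 + 228) ≈ 47.123 days.
n = log₂(13/2.99) ≈ 2.1203; t = 2.1203 × 47.123 ≈ 99.915 days.

100 days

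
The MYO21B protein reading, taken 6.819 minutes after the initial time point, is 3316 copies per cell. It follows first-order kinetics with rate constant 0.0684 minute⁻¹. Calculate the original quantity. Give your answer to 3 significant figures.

t½ = ln 2 / k = 0.69315 / 0.0684 ≈ 10.134 minutes.
Number of half-lives elapsed: n = 6.819/10.134 ≈ 0.6729.
A₀ = A × 2^n = 3316 × 2^0.6729 = 3316 × 1.5943 ≈ 5286.6 copies per cell.

5290 copies per cell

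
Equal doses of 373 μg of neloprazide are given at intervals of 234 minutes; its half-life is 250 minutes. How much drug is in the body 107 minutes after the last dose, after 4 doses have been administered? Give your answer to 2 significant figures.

540 μg

The 4 doses were given 809, 575, 341, 107 minutes ago.
Total = 373·(1/2)^(809/250) + 373·(1/2)^(575/250) + 373·(1/2)^(341/250) + 373·(1/2)^(107/250)
      = 39.589 + 75.743 + 144.91 + 277.25 ≈ 537.49 μg.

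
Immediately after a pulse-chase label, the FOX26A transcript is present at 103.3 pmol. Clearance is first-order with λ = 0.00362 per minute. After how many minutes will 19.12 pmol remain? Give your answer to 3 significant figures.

466 minutes

t½ = ln 2 / λ = 0.69315 / 0.00362 ≈ 191.48 minutes.
Fraction remaining = 19.12/103.3 ≈ 0.18509.
n = log₂(103.3/19.12) = ln(5.4027)/ln 2 ≈ 2.4337 half-lives.
t = n × t½ = 2.4337 × 191.48 ≈ 466 minutes.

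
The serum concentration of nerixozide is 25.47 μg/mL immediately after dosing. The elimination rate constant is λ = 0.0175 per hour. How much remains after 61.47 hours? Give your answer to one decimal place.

8.7 μg/mL

t½ = ln 2 / λ = 0.69315 / 0.0175 ≈ 39.608 hours.
Number of half-lives: n = 61.47/39.608 ≈ 1.5519.
Remaining = 25.47 × (1/2)^1.5519 = 25.47 × 0.34105 ≈ 8.6866 μg/mL.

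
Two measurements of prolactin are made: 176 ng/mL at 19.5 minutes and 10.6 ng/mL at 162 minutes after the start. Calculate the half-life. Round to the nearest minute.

35 minutes

Over Δt = 162 − 19.5 = 142.5 minutes, the level fell by a factor of 176/10.6 ≈ 16.604.
n = log₂(16.604) ≈ 4.0534 half-lives, so t½ = 142.5/4.0534 ≈ 35.155 minutes.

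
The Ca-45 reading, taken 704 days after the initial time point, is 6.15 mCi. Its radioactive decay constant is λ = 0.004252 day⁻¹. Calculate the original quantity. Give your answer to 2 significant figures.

t½ = ln 2 / λ = 0.69315 / 0.004252 ≈ 163.02 days.
Number of half-lives elapsed: n = 704/163.02 ≈ 4.3186.
A₀ = A × 2^n = 6.15 × 2^4.3186 = 6.15 × 19.954 ≈ 122.71 mCi.

120 mCi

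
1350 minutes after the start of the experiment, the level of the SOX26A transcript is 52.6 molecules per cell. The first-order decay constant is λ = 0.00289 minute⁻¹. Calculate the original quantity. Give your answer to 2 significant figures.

2600 molecules per cell

t½ = ln 2 / λ = 0.69315 / 0.00289 ≈ 239.84 minutes.
Number of half-lives elapsed: n = 1350/239.84 ≈ 5.6287.
A₀ = A × 2^n = 52.6 × 2^5.6287 = 52.6 × 49.477 ≈ 2602.5 molecules per cell.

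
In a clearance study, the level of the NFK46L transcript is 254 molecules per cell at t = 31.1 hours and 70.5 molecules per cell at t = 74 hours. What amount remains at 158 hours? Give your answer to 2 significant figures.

Over Δt = 74 − 31.1 = 42.9 hours, the level fell by a factor of 254/70.5 ≈ 3.6028.
n = log₂(3.6028) ≈ 1.8491 half-lives, so t½ = 42.9/1.8491 ≈ 23.2 hours.
From t = 74 to t = 158: 70.5 × (1/2)^((158−74)/23.2) ≈ 5.7313 molecules per cell.

5.7 molecules per cell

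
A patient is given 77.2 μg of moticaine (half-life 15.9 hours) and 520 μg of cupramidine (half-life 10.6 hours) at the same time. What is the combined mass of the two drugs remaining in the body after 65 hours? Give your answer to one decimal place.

12.0 μg

moticaine: 77.2 × (1/2)^(65/15.9) = 77.2 × (1/2)^4.0881 ≈ 4.5393 μg.
cupramidine: 520 × (1/2)^(65/10.6) = 520 × (1/2)^6.1321 ≈ 7.4142 μg.
Total = 4.5393 + 7.4142 ≈ 11.954 μg.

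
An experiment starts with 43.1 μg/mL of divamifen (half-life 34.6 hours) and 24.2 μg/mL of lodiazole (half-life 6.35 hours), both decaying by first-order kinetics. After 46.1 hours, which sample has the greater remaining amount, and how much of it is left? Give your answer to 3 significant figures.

divamifen: 43.1 × (1/2)^1.3324 ≈ 17.116 μg/mL.
lodiazole: 24.2 × (1/2)^7.2598 ≈ 0.1579 μg/mL.
Divamifen has more remaining, at ≈ 17.116 μg/mL.

divamifen, 17.1 μg/mL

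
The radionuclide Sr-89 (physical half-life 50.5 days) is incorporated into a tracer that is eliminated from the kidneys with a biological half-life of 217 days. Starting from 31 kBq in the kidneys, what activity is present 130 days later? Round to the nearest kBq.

1/t_eff = 1/t_phys + 1/t_biol = 1/50.5 + 1/217 = 0.02441 per day.
t_eff = 50.5 × 217 / (50.5 + 217) ≈ 40.966 days.
Remaining = 31 × (1/2)^(130/40.966) = 31 × (1/2)^3.1733 ≈ 3.4363 kBq.

3 kBq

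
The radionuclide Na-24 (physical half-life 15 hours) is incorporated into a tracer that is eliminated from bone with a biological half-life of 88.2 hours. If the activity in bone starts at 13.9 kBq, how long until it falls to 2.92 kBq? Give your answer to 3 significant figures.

28.9 hours

1/t_eff = 1/t_phys + 1/t_biol = 1/15 + 1/88.2 = 0.078005 per hour.
t_eff = 15 × 88.2 / (15 + 88.2) ≈ 12.82 hours.
n = log₂(13.9/2.92) ≈ 2.251; t = 2.251 × 12.82 ≈ 28.858 hours.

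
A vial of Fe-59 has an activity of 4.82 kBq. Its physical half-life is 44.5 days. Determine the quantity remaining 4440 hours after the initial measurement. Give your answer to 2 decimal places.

0.27 kBq

Convert the elapsed time: 4440 hours = 185 days.
Number of half-lives: n = 185/44.5 ≈ 4.1573.
Remaining = 4.82 × (1/2)^4.1573 = 4.82 × 0.056044 ≈ 0.27013 kBq.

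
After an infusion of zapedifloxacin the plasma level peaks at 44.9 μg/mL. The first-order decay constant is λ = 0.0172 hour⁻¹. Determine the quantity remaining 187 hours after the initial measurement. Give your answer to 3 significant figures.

1.80 μg/mL

t½ = ln 2 / λ = 0.69315 / 0.0172 ≈ 40.299 hours.
Number of half-lives: n = 187/40.299 ≈ 4.6403.
Remaining = 44.9 × (1/2)^4.6403 = 44.9 × 0.040099 ≈ 1.8005 μg/mL.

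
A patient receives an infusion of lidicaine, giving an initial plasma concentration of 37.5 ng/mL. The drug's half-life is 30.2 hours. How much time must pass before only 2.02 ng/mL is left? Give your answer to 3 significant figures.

127 hours

Fraction remaining = 2.02/37.5 ≈ 0.053867.
n = log₂(37.5/2.02) = ln(18.564)/ln 2 ≈ 4.2145 half-lives.
t = n × t½ = 4.2145 × 30.2 ≈ 127.28 hours.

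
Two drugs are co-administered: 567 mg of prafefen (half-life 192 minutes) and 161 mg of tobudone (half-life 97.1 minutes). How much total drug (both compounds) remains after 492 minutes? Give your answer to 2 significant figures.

100 mg

prafefen: 567 × (1/2)^(492/192) = 567 × (1/2)^2.5625 ≈ 95.983 mg.
tobudone: 161 × (1/2)^(492/97.1) = 161 × (1/2)^5.0669 ≈ 4.8031 mg.
Total = 95.983 + 4.8031 ≈ 100.79 mg.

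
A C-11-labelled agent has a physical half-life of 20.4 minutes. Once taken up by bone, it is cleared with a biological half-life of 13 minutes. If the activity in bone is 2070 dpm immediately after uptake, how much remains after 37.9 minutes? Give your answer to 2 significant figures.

76 dpm

1/t_eff = 1/t_phys + 1/t_biol = 1/20.4 + 1/13 = 0.12594 per minute.
t_eff = 20.4 × 13 / (20.4 + 13) ≈ 7.9401 minutes.
Remaining = 2070 × (1/2)^(37.9/7.9401) = 2070 × (1/2)^4.7732 ≈ 75.698 dpm.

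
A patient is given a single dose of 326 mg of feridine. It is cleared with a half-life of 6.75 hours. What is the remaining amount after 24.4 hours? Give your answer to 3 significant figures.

Number of half-lives: n = 24.4/6.75 ≈ 3.6148.
Remaining = 326 × (1/2)^3.6148 = 326 × 0.081627 ≈ 26.61 mg.

26.6 mg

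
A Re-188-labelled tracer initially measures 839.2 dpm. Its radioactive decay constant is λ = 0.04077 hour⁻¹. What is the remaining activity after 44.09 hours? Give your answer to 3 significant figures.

t½ = ln 2 / λ = 0.69315 / 0.04077 ≈ 17.001 hours.
Number of half-lives: n = 44.09/17.001 ≈ 2.5933.
Remaining = 839.2 × (1/2)^2.5933 = 839.2 × 0.1657 ≈ 139.06 dpm.

139 dpm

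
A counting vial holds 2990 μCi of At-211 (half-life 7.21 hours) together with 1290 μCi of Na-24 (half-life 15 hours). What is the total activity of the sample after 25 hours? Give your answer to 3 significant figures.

677 μCi

At-211: 2990 × (1/2)^(25/7.21) = 2990 × (1/2)^3.4674 ≈ 270.32 μCi.
Na-24: 1290 × (1/2)^(25/15) = 1290 × (1/2)^1.6667 ≈ 406.32 μCi.
Total = 270.32 + 406.32 ≈ 676.64 μCi.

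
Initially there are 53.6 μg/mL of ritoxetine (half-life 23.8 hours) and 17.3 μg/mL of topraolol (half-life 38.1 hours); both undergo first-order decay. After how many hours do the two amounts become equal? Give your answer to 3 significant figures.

Set 53.6·(1/2)^(t/23.8) = 17.3·(1/2)^(t/38.1).
Taking log₂: log₂(53.6/17.3) = t·(1/23.8 − 1/38.1).
log₂(3.0983) = 1.6315; 1/23.8 − 1/38.1 = 0.01577.
t = 1.6315 / 0.01577 ≈ 103.45 hours.

103 hours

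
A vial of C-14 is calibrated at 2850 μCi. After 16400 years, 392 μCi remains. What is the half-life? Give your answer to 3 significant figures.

5730 years

A/A₀ = 392/2850 ≈ 0.13754.
n = log₂(7.2704) ≈ 2.862 half-lives elapsed in 16400 years.
t½ = 16400/2.862 ≈ 5730.2 years.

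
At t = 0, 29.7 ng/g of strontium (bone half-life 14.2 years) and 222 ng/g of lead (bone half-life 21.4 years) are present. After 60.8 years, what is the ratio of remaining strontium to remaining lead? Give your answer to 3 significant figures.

strontium: 29.7 × (1/2)^(60.8/14.2) = 29.7 × (1/2)^4.2817 ≈ 1.527 ng/g.
lead: 222 × (1/2)^(60.8/21.4) = 222 × (1/2)^2.8411 ≈ 30.981 ng/g.
Ratio ≈ 1.527 / 30.981 ≈ 0.049289.

0.0493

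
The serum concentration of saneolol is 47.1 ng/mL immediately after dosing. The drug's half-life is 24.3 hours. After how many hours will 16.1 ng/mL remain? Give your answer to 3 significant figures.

Fraction remaining = 16.1/47.1 ≈ 0.34183.
n = log₂(47.1/16.1) = ln(2.9255)/ln 2 ≈ 1.5487 half-lives.
t = n × t½ = 1.5487 × 24.3 ≈ 37.633 hours.

37.6 hours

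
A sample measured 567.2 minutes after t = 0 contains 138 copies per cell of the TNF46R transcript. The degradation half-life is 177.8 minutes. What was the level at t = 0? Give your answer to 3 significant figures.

Number of half-lives elapsed: n = 567.2/177.8 ≈ 3.1901.
A₀ = A × 2^n = 138 × 2^3.1901 = 138 × 9.1268 ≈ 1259.5 copies per cell.

1260 copies per cell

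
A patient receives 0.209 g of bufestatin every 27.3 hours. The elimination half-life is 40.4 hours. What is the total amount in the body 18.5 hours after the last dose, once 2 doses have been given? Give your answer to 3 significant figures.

0.247 g

The 2 doses were given 45.8, 18.5 hours ago.
Total = 0.209·(1/2)^(45.8/40.4) + 0.209·(1/2)^(18.5/40.4)
      = 0.095253 + 0.15216 ≈ 0.24741 g.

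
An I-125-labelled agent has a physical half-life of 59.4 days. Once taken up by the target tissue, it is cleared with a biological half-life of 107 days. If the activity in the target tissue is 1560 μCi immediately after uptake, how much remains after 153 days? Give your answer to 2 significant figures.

97 μCi

1/t_eff = 1/t_phys + 1/t_biol = 1/59.4 + 1/107 = 0.026181 per day.
t_eff = 59.4 × 107 / (59.4 + 107) ≈ 38.196 days.
Remaining = 1560 × (1/2)^(153/38.196) = 1560 × (1/2)^4.0057 ≈ 97.118 μCi.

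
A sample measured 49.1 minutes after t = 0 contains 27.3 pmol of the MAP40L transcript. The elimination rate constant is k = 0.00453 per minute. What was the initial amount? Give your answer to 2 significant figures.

t½ = ln 2 / k = 0.69315 / 0.00453 ≈ 153.01 minutes.
Number of half-lives elapsed: n = 49.1/153.01 ≈ 0.32089.
A₀ = A × 2^n = 27.3 × 2^0.32089 = 27.3 × 1.2491 ≈ 34.1 pmol.

34 pmol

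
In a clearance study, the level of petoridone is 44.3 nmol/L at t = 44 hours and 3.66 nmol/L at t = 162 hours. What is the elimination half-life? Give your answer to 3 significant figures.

Over Δt = 162 − 44 = 118 hours, the level fell by a factor of 44.3/3.66 ≈ 12.104.
n = log₂(12.104) ≈ 3.5974 half-lives, so t½ = 118/3.5974 ≈ 32.802 hours.

32.8 hours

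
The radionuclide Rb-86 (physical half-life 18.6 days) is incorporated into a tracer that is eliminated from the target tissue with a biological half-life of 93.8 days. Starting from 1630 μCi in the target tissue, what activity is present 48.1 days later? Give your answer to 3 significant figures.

1/t_eff = 1/t_phys + 1/t_biol = 1/18.6 + 1/93.8 = 0.064424 per day.
t_eff = 18.6 × 93.8 / (18.6 + 93.8) ≈ 15.522 days.
Remaining = 1630 × (1/2)^(48.1/15.522) = 1630 × (1/2)^3.0988 ≈ 190.26 μCi.

190 μCi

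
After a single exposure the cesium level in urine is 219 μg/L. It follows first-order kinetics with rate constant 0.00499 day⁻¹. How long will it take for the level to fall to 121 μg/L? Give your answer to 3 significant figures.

t½ = ln 2 / λ = 0.69315 / 0.00499 ≈ 138.91 days.
Fraction remaining = 121/219 ≈ 0.55251.
n = log₂(219/121) = ln(1.8099)/ln 2 ≈ 0.85592 half-lives.
t = n × t½ = 0.85592 × 138.91 ≈ 118.89 days.

119 days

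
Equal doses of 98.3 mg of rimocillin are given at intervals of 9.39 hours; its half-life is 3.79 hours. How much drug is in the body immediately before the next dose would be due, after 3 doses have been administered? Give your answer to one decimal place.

21.4 mg

The 3 doses were given 28.17, 18.78, 9.39 hours ago.
Total = 98.3·(1/2)^(28.17/3.79) + 98.3·(1/2)^(18.78/3.79) + 98.3·(1/2)^(9.39/3.79)
      = 0.56896 + 3.1689 + 17.649 ≈ 21.387 mg.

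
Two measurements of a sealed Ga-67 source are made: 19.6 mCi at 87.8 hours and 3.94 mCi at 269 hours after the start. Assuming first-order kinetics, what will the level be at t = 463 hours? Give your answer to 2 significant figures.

Over Δt = 269 − 87.8 = 181.2 hours, the level fell by a factor of 19.6/3.94 ≈ 4.9746.
n = log₂(4.9746) ≈ 2.3146 half-lives, so t½ = 181.2/2.3146 ≈ 78.286 hours.
From t = 269 to t = 463: 3.94 × (1/2)^((463−269)/78.286) ≈ 0.70716 mCi.

0.71 mCi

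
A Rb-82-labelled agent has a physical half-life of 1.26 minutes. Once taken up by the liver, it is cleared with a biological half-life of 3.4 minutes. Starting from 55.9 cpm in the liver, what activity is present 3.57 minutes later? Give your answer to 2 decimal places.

1/t_eff = 1/t_phys + 1/t_biol = 1/1.26 + 1/3.4 = 1.0878 per minute.
t_eff = 1.26 × 3.4 / (1.26 + 3.4) ≈ 0.91931 minutes.
Remaining = 55.9 × (1/2)^(3.57/0.91931) = 55.9 × (1/2)^3.8833 ≈ 3.788 cpm.

3.79 cpm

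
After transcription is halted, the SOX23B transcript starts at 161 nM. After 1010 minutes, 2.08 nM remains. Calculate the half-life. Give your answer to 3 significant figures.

161 minutes

A/A₀ = 2.08/161 ≈ 0.012919.
n = log₂(77.404) ≈ 6.2743 half-lives elapsed in 1010 minutes.
t½ = 1010/6.2743 ≈ 160.97 minutes.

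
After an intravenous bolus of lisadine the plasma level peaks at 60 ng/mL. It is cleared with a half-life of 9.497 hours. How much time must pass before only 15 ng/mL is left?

15/60 = 1/4, so 2 half-lives have elapsed.
t = 2 × 9.497 = 18.994 hours.

18.994 hours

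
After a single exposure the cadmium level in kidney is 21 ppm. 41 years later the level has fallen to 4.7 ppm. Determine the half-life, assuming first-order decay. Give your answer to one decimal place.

19.0 years

A/A₀ = 4.7/21 ≈ 0.22381.
n = log₂(4.4681) ≈ 2.1597 half-lives elapsed in 41 years.
t½ = 41/2.1597 ≈ 18.984 years.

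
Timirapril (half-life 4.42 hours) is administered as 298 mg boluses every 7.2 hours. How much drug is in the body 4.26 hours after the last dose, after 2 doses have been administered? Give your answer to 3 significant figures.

202 mg

The 2 doses were given 11.46, 4.26 hours ago.
Total = 298·(1/2)^(11.46/4.42) + 298·(1/2)^(4.26/4.42)
      = 49.399 + 152.79 ≈ 202.18 mg.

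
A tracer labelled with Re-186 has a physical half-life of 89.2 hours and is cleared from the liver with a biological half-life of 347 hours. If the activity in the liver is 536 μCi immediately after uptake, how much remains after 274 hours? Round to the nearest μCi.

1/t_eff = 1/t_phys + 1/t_biol = 1/89.2 + 1/347 = 0.014093 per hour.
t_eff = 89.2 × 347 / (89.2 + 347) ≈ 70.959 hours.
Remaining = 536 × (1/2)^(274/70.959) = 536 × (1/2)^3.8614 ≈ 36.879 μCi.

37 μCi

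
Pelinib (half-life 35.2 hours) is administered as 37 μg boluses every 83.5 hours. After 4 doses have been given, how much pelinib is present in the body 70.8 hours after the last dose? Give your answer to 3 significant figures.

The 4 doses were given 321.3, 237.8, 154.3, 70.8 hours ago.
Total = 37·(1/2)^(321.3/35.2) + 37·(1/2)^(237.8/35.2) + 37·(1/2)^(154.3/35.2) + 37·(1/2)^(70.8/35.2)
      = 0.066138 + 0.3424 + 1.7727 + 9.1774 ≈ 11.359 μg.

11.4 μg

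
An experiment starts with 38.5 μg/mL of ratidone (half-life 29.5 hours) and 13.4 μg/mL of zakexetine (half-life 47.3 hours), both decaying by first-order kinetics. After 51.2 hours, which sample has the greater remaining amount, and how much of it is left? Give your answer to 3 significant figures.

ratidone: 38.5 × (1/2)^1.7356 ≈ 11.561 μg/mL.
zakexetine: 13.4 × (1/2)^1.0825 ≈ 6.3278 μg/mL.
Ratidone has more remaining, at ≈ 11.561 μg/mL.

ratidone, 11.6 μg/mL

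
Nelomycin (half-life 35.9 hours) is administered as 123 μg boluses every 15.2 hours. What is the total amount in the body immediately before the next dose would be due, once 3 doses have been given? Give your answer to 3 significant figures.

The 3 doses were given 45.6, 30.4, 15.2 hours ago.
Total = 123·(1/2)^(45.6/35.9) + 123·(1/2)^(30.4/35.9) + 123·(1/2)^(15.2/35.9)
      = 50.996 + 68.39 + 91.717 ≈ 211.1 μg.

211 μg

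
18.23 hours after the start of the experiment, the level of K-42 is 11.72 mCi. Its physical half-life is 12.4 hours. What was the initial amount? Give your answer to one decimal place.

32.5 mCi

Number of half-lives elapsed: n = 18.23/12.4 ≈ 1.4702.
A₀ = A × 2^n = 11.72 × 2^1.4702 = 11.72 × 2.7705 ≈ 32.471 mCi.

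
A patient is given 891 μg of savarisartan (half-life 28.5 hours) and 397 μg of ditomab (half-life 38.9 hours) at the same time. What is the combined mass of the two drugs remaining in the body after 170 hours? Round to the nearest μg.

33 μg

savarisartan: 891 × (1/2)^(170/28.5) = 891 × (1/2)^5.9649 ≈ 14.265 μg.
ditomab: 397 × (1/2)^(170/38.9) = 397 × (1/2)^4.3702 ≈ 19.197 μg.
Total = 14.265 + 19.197 ≈ 33.462 μg.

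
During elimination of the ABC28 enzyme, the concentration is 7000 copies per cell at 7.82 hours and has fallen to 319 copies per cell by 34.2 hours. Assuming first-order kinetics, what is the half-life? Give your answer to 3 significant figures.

Over Δt = 34.2 − 7.82 = 26.38 hours, the level fell by a factor of 7000/319 ≈ 21.944.
n = log₂(21.944) ≈ 4.4557 half-lives, so t½ = 26.38/4.4557 ≈ 5.9205 hours.

5.92 hours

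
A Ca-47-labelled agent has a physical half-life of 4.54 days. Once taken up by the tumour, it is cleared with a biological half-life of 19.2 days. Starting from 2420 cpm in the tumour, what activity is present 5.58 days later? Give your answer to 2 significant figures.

840 cpm

1/t_eff = 1/t_phys + 1/t_biol = 1/4.54 + 1/19.2 = 0.27235 per day.
t_eff = 4.54 × 19.2 / (4.54 + 19.2) ≈ 3.6718 days.
Remaining = 2420 × (1/2)^(5.58/3.6718) = 2420 × (1/2)^1.5197 ≈ 844 cpm.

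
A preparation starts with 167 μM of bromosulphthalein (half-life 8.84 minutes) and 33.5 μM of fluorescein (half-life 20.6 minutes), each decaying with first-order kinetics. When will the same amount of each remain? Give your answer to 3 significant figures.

35.9 minutes

Set 167·(1/2)^(t/8.84) = 33.5·(1/2)^(t/20.6).
Taking log₂: log₂(167/33.5) = t·(1/8.84 − 1/20.6).
log₂(4.9851) = 2.3176; 1/8.84 − 1/20.6 = 0.064578.
t = 2.3176 / 0.064578 ≈ 35.888 minutes.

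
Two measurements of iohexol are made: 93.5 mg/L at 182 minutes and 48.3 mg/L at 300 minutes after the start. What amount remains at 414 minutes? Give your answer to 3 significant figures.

25.5 mg/L

Over Δt = 300 − 182 = 118 minutes, the level fell by a factor of 93.5/48.3 ≈ 1.9358.
n = log₂(1.9358) ≈ 0.95294 half-lives, so t½ = 118/0.95294 ≈ 123.83 minutes.
From t = 300 to t = 414: 48.3 × (1/2)^((414−300)/123.83) ≈ 25.516 mg/L.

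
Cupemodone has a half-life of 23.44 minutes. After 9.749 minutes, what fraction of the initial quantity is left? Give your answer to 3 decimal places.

0.750

n = 9.749/23.44 ≈ 0.41591 half-lives.
Fraction remaining = (1/2)^0.41591 ≈ 0.74955.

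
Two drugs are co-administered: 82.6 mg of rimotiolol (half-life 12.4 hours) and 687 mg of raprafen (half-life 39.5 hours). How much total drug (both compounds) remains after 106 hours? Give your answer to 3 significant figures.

107 mg

rimotiolol: 82.6 × (1/2)^(106/12.4) = 82.6 × (1/2)^8.5484 ≈ 0.22063 mg.
raprafen: 687 × (1/2)^(106/39.5) = 687 × (1/2)^2.6835 ≈ 106.94 mg.
Total = 0.22063 + 106.94 ≈ 107.16 mg.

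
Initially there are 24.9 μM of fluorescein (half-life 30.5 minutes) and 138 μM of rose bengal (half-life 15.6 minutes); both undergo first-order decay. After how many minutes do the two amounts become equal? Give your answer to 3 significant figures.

78.9 minutes

Set 24.9·(1/2)^(t/30.5) = 138·(1/2)^(t/15.6).
Taking log₂: log₂(24.9/138) = t·(1/30.5 − 1/15.6).
log₂(0.18043) = -2.4705; 1/30.5 − 1/15.6 = -0.031316.
t = -2.4705 / -0.031316 ≈ 78.889 minutes.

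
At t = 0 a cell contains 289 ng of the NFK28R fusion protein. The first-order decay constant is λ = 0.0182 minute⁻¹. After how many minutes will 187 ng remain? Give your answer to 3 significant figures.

t½ = ln 2 / λ = 0.69315 / 0.0182 ≈ 38.085 minutes.
Fraction remaining = 187/289 ≈ 0.64706.
n = log₂(289/187) = ln(1.5455)/ln 2 ≈ 0.62803 half-lives.
t = n × t½ = 0.62803 × 38.085 ≈ 23.919 minutes.

23.9 minutes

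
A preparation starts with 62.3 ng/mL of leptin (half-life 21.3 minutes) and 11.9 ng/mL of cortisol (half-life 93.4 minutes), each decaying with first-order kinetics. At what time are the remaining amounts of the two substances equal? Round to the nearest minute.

Set 62.3·(1/2)^(t/21.3) = 11.9·(1/2)^(t/93.4).
Taking log₂: log₂(62.3/11.9) = t·(1/21.3 − 1/93.4).
log₂(5.2353) = 2.3883; 1/21.3 − 1/93.4 = 0.036242.
t = 2.3883 / 0.036242 ≈ 65.898 minutes.

66 minutes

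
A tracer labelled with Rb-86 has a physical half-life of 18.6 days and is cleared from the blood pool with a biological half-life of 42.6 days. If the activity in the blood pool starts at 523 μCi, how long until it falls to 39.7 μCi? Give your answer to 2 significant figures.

1/t_eff = 1/t_phys + 1/t_biol = 1/18.6 + 1/42.6 = 0.077238 per day.
t_eff = 18.6 × 42.6 / (18.6 + 42.6) ≈ 12.947 days.
n = log₂(523/39.7) ≈ 3.7196; t = 3.7196 × 12.947 ≈ 48.158 days.

48 days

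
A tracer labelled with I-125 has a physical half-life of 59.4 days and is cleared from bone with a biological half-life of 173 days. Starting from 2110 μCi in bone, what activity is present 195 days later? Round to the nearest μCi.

99 μCi

1/t_eff = 1/t_phys + 1/t_biol = 1/59.4 + 1/173 = 0.022615 per day.
t_eff = 59.4 × 173 / (59.4 + 173) ≈ 44.218 days.
Remaining = 2110 × (1/2)^(195/44.218) = 2110 × (1/2)^4.41 ≈ 99.252 μCi.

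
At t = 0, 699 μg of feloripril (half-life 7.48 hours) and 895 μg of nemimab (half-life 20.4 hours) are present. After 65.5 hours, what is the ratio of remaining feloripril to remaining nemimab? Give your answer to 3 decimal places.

0.017

feloripril: 699 × (1/2)^(65.5/7.48) = 699 × (1/2)^8.7567 ≈ 1.616 μg.
nemimab: 895 × (1/2)^(65.5/20.4) = 895 × (1/2)^3.2108 ≈ 96.668 μg.
Ratio ≈ 1.616 / 96.668 ≈ 0.016718.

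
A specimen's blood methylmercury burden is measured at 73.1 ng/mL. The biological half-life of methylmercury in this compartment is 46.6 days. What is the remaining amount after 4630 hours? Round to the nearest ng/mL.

Convert the elapsed time: 4630 hours = 192.917 days.
Number of half-lives: n = 192.917/46.6 ≈ 4.1398.
Remaining = 73.1 × (1/2)^4.1398 = 73.1 × 0.056726 ≈ 4.1467 ng/mL.

4 ng/mL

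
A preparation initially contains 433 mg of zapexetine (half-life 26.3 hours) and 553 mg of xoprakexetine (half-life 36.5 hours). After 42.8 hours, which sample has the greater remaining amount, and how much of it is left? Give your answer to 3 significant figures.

zapexetine: 433 × (1/2)^1.6274 ≈ 140.15 mg.
xoprakexetine: 553 × (1/2)^1.1726 ≈ 245.32 mg.
Xoprakexetine has more remaining, at ≈ 245.32 mg.

xoprakexetine, 245 mg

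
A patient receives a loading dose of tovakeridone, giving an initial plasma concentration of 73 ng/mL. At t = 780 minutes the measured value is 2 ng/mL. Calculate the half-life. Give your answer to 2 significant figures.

150 minutes

A/A₀ = 2/73 ≈ 0.027397.
n = log₂(36.5) ≈ 5.1898 half-lives elapsed in 780 minutes.
t½ = 780/5.1898 ≈ 150.29 minutes.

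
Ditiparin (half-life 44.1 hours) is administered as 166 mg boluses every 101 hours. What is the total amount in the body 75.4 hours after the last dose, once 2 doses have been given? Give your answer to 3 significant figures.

61.1 mg

The 2 doses were given 176.4, 75.4 hours ago.
Total = 166·(1/2)^(176.4/44.1) + 166·(1/2)^(75.4/44.1)
      = 10.375 + 50.748 ≈ 61.123 mg.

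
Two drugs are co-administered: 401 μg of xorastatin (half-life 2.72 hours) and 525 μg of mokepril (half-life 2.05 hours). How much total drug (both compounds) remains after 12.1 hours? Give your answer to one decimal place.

xorastatin: 401 × (1/2)^(12.1/2.72) = 401 × (1/2)^4.4485 ≈ 18.366 μg.
mokepril: 525 × (1/2)^(12.1/2.05) = 525 × (1/2)^5.9024 ≈ 8.777 μg.
Total = 18.366 + 8.777 ≈ 27.143 μg.

27.1 μg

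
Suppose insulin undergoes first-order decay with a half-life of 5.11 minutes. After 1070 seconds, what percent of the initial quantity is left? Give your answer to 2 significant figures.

8.9%

1070 seconds = 17.8333 minutes.
n = 17.8333/5.11 ≈ 3.4899 half-lives.
Fraction remaining = (1/2)^3.4899 ≈ 0.08901, i.e. 8.901%.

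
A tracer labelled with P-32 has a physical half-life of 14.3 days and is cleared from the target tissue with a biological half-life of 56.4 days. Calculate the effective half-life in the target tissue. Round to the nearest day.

11 days

1/t_eff = 1/t_phys + 1/t_biol = 1/14.3 + 1/56.4 = 0.087661 per day.
t_eff = 14.3 × 56.4 / (14.3 + 56.4) ≈ 11.408 days.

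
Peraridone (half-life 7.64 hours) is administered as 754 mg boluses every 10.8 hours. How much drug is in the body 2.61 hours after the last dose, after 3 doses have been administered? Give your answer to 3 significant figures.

902 mg

The 3 doses were given 24.21, 13.41, 2.61 hours ago.
Total = 754·(1/2)^(24.21/7.64) + 754·(1/2)^(13.41/7.64) + 754·(1/2)^(2.61/7.64)
      = 83.84 + 223.35 + 595.02 ≈ 902.22 mg.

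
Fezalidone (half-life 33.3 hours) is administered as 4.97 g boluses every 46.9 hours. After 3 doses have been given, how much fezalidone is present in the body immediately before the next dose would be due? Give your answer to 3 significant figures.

2.84 g

The 3 doses were given 140.7, 93.8, 46.9 hours ago.
Total = 4.97·(1/2)^(140.7/33.3) + 4.97·(1/2)^(93.8/33.3) + 4.97·(1/2)^(46.9/33.3)
      = 0.26573 + 0.70536 + 1.8723 ≈ 2.8434 g.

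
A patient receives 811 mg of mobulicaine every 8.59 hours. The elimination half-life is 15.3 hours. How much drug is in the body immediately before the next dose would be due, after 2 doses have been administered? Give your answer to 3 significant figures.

The 2 doses were given 17.18, 8.59 hours ago.
Total = 811·(1/2)^(17.18/15.3) + 811·(1/2)^(8.59/15.3)
      = 372.39 + 549.56 ≈ 921.95 mg.

922 mg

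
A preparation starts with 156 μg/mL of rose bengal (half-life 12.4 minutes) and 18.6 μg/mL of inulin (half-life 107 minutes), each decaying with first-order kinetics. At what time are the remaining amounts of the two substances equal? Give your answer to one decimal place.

43.0 minutes

Set 156·(1/2)^(t/12.4) = 18.6·(1/2)^(t/107).
Taking log₂: log₂(156/18.6) = t·(1/12.4 − 1/107).
log₂(8.3871) = 3.0682; 1/12.4 − 1/107 = 0.071299.
t = 3.0682 / 0.071299 ≈ 43.032 minutes.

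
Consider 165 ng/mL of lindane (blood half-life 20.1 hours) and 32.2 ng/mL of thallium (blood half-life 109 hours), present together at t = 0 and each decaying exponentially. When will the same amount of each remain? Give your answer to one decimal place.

58.1 hours

Set 165·(1/2)^(t/20.1) = 32.2·(1/2)^(t/109).
Taking log₂: log₂(165/32.2) = t·(1/20.1 − 1/109).
log₂(5.1242) = 2.3573; 1/20.1 − 1/109 = 0.040577.
t = 2.3573 / 0.040577 ≈ 58.095 hours.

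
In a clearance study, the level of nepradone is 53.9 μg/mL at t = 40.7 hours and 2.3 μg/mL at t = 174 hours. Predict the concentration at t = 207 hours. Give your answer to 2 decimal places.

1.05 μg/mL

Over Δt = 174 − 40.7 = 133.3 hours, the level fell by a factor of 53.9/2.3 ≈ 23.435.
n = log₂(23.435) ≈ 4.5506 half-lives, so t½ = 133.3/4.5506 ≈ 29.293 hours.
From t = 174 to t = 207: 2.3 × (1/2)^((207−174)/29.293) ≈ 1.0534 μg/mL.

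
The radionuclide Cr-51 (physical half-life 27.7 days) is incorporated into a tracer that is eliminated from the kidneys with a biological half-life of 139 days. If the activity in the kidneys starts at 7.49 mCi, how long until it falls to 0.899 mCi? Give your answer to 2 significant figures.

1/t_eff = 1/t_phys + 1/t_biol = 1/27.7 + 1/139 = 0.043295 per day.
t_eff = 27.7 × 139 / (27.7 + 139) ≈ 23.097 days.
n = log₂(7.49/0.899) ≈ 3.0586; t = 3.0586 × 23.097 ≈ 70.644 days.

71 days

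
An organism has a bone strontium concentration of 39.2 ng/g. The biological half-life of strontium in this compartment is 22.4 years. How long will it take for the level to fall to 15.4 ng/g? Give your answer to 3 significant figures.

Fraction remaining = 15.4/39.2 ≈ 0.39286.
n = log₂(39.2/15.4) = ln(2.5455)/ln 2 ≈ 1.3479 half-lives.
t = n × t½ = 1.3479 × 22.4 ≈ 30.193 years.

30.2 years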